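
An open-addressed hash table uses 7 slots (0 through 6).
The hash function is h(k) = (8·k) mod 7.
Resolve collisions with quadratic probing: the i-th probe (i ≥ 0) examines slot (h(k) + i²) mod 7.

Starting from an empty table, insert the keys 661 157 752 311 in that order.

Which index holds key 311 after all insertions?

5

661: h=3 → slot 3
157: h=3, probe 3,4 → slot 4
752: h=3, probe 3,4,0 → slot 0
311: h=3, probe 3,4,0,5 → slot 5
Table: [752, ∅, ∅, 661, 157, 311, ∅]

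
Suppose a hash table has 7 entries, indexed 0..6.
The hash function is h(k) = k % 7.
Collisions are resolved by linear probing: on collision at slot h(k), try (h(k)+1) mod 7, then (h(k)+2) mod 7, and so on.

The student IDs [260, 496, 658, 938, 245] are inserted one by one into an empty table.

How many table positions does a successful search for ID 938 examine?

3

260 hashes to 1; slot 1 is free => place at 1.
496 hashes to 6; slot 6 is free => place at 6.
658 hashes to 0; slot 0 is free => place at 0.
938 hashes to 0; 0,1 taken => place at 2.
245 hashes to 0; 0,1,2 taken => place at 3.
Table: [658, 260, 938, 245, _, _, 496]
Lookup 938: h=0, probe 0,1,2 → found at 2.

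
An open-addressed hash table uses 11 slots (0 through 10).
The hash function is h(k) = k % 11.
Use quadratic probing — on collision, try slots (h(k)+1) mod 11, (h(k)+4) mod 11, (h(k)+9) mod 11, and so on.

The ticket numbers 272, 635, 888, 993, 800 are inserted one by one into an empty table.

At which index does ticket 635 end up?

9

272 hashes to 8; slot 8 is free => place at 8.
635 hashes to 8; 8 taken => place at 9.
888 hashes to 8; 8,9 taken => place at 1.
993 hashes to 3; slot 3 is free => place at 3.
800 hashes to 8; 8,9,1 taken => place at 6.
Table: [—, 888, —, 993, —, —, 800, —, 272, 635, —]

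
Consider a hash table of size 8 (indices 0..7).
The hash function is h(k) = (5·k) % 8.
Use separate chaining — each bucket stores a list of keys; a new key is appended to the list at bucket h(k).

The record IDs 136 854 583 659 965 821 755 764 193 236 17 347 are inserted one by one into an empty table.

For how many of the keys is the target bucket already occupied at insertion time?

136 -> bucket 0
854 -> bucket 6
583 -> bucket 3
659 -> bucket 7
965 -> bucket 1
821 -> bucket 1 (collision)
755 -> bucket 7 (collision)
764 -> bucket 4
193 -> bucket 5
236 -> bucket 4 (collision)
17 -> bucket 5 (collision)
347 -> bucket 7 (collision)
Final buckets:
0: 136
1: 965 -> 821
2: —
3: 583
4: 764 -> 236
5: 193 -> 17
6: 854
7: 659 -> 755 -> 347

5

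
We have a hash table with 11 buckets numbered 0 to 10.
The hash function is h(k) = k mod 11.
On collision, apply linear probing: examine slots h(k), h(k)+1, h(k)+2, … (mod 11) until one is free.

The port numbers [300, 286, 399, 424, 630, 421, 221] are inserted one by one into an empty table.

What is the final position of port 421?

300: h=3 -> slot 3
286: h=0 -> slot 0
399: h=3, probe 3,4 -> slot 4
424: h=6 -> slot 6
630: h=3, probe 3,4,5 -> slot 5
421: h=3, probe 3,4,5,6,7 -> slot 7
221: h=1 -> slot 1
Table: [286, 221, -, 300, 399, 630, 424, 421, -, -, -]

7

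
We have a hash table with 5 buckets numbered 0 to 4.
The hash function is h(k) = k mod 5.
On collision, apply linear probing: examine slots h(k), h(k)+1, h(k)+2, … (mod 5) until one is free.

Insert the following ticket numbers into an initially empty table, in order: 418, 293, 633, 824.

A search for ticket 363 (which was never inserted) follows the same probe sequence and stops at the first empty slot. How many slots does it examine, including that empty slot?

418: h=3 => slot 3
293: h=3, probe 3,4 => slot 4
633: h=3, probe 3,4,0 => slot 0
824: h=4, probe 4,0,1 => slot 1
Table: [633, 824, -, 418, 293]
Lookup 363: h=3, probe 3,4,0,1,2 → slot 2 empty, not found.

5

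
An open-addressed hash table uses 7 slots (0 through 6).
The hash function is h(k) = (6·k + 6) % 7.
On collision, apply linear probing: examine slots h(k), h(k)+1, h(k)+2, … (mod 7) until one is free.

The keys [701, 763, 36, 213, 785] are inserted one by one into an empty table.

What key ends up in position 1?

701 hashes to 5; slot 5 is free -> place at 5.
763 hashes to 6; slot 6 is free -> place at 6.
36 hashes to 5; 5,6 taken -> place at 0.
213 hashes to 3; slot 3 is free -> place at 3.
785 hashes to 5; 5,6,0 taken -> place at 1.
Table: [36, 785, -, 213, -, 701, 763]

785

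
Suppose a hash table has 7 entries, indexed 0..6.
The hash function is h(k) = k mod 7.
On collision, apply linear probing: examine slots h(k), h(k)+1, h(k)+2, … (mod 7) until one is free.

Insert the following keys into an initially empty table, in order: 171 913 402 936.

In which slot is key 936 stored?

6

171: h=3 => slot 3
913: h=3, probe 3,4 => slot 4
402: h=3, probe 3,4,5 => slot 5
936: h=5, probe 5,6 => slot 6
Table: [-, -, -, 171, 913, 402, 936]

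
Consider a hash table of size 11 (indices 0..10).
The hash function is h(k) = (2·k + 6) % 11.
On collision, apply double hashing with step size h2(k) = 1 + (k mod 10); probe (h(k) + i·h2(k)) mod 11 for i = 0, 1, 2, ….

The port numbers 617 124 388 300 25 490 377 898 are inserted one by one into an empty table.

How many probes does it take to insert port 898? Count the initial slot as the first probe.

3

617: h=8 => slot 8
124: h=1 => slot 1
388: h=1, h2=9, probe 1,10 => slot 10
300: h=1, h2=1, probe 1,2 => slot 2
25: h=1, h2=6, probe 1,7 => slot 7
490: h=7, h2=1, probe 7,8,9 => slot 9
377: h=1, h2=8, probe 1,9,6 => slot 6
898: h=9, h2=9, probe 9,7,5 => slot 5
Table: [∅, 124, 300, ∅, ∅, 898, 377, 25, 617, 490, 388]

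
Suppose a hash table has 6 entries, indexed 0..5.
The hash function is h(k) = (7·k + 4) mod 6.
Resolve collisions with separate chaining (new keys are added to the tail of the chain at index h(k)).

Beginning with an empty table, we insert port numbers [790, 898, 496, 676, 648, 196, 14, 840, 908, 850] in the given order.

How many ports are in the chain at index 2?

790 → bucket 2
898 → bucket 2 (collision)
496 → bucket 2 (collision)
676 → bucket 2 (collision)
648 → bucket 4
196 → bucket 2 (collision)
14 → bucket 0
840 → bucket 4 (collision)
908 → bucket 0 (collision)
850 → bucket 2 (collision)
Final buckets:
0: 14 -> 908
1: .
2: 790 -> 898 -> 496 -> 676 -> 196 -> 850
3: .
4: 648 -> 840
5: .

6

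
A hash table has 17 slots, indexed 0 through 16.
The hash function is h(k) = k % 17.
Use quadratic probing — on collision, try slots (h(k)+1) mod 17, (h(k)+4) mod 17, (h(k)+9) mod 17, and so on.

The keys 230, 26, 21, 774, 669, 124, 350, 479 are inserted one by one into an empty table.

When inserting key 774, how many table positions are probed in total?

3

Insert 230: h=9, slot 9 empty => index 9.
Insert 26: h=9, slot 9 occupied => index 10.
Insert 21: h=4, slot 4 empty => index 4.
Insert 774: h=9, slots 9,10 occupied => index 13.
Insert 669: h=6, slot 6 empty => index 6.
Insert 124: h=5, slot 5 empty => index 5.
Insert 350: h=10, slot 10 occupied => index 11.
Insert 479: h=3, slot 3 empty => index 3.
Table: [∅, ∅, ∅, 479, 21, 124, 669, ∅, ∅, 230, 26, 350, ∅, 774, ∅, ∅, ∅]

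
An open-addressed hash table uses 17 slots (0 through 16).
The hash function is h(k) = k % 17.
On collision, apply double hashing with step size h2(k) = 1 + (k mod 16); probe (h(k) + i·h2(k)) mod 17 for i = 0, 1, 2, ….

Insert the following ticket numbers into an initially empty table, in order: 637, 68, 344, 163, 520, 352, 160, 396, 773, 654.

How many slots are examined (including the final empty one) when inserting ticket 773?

2

Insert 637: h=8, slot 8 empty => index 8.
Insert 68: h=0, slot 0 empty => index 0.
Insert 344: h=4, slot 4 empty => index 4.
Insert 163: h=10, slot 10 empty => index 10.
Insert 520: h=10, h2=9, slot 10 occupied => index 2.
Insert 352: h=12, slot 12 empty => index 12.
Insert 160: h=7, slot 7 empty => index 7.
Insert 396: h=5, slot 5 empty => index 5.
Insert 773: h=8, h2=6, slot 8 occupied => index 14.
Insert 654: h=8, h2=15, slot 8 occupied => index 6.
Table: [68, -, 520, -, 344, 396, 654, 160, 637, -, 163, -, 352, -, 773, -, -]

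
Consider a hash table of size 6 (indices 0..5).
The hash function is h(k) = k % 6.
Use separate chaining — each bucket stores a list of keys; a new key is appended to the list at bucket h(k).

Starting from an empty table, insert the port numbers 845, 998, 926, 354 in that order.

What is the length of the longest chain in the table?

2

845 -> bucket 5
998 -> bucket 2
926 -> bucket 2 (collision)
354 -> bucket 0
Final buckets:
0: 354
1: .
2: 998 -> 926
3: .
4: .
5: 845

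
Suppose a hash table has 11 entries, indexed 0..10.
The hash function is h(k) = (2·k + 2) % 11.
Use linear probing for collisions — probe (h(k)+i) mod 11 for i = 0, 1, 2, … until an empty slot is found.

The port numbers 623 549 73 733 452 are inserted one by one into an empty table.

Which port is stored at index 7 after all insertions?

Insert 623: h=5, slot 5 empty -> index 5.
Insert 549: h=0, slot 0 empty -> index 0.
Insert 73: h=5, slot 5 occupied -> index 6.
Insert 733: h=5, slots 5,6 occupied -> index 7.
Insert 452: h=4, slot 4 empty -> index 4.
Table: [549, -, -, -, 452, 623, 73, 733, -, -, -]

733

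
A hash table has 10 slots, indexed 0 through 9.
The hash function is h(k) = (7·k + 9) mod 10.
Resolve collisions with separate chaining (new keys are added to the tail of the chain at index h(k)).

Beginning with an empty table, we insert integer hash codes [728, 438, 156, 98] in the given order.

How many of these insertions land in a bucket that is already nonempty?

Insert 728: h=5, bucket 5 empty → new chain.
Insert 438: h=5, bucket 5 nonempty → append to chain.
Insert 156: h=1, bucket 1 empty → new chain.
Insert 98: h=5, bucket 5 nonempty → append to chain.
Final buckets:
0: —
1: 156
2: —
3: —
4: —
5: 728 -> 438 -> 98
6: —
7: —
8: —
9: —

2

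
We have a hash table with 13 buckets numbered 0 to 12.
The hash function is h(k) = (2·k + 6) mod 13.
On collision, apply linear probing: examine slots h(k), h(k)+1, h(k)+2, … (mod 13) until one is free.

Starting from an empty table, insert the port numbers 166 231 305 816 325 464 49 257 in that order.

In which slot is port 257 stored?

Insert 166: h=0, slot 0 empty -> index 0.
Insert 231: h=0, slot 0 occupied -> index 1.
Insert 305: h=5, slot 5 empty -> index 5.
Insert 816: h=0, slots 0,1 occupied -> index 2.
Insert 325: h=6, slot 6 empty -> index 6.
Insert 464: h=11, slot 11 empty -> index 11.
Insert 49: h=0, slots 0,1,2 occupied -> index 3.
Insert 257: h=0, slots 0,1,2,3 occupied -> index 4.
Table: [166, 231, 816, 49, 257, 305, 325, —, —, —, —, 464, —]

4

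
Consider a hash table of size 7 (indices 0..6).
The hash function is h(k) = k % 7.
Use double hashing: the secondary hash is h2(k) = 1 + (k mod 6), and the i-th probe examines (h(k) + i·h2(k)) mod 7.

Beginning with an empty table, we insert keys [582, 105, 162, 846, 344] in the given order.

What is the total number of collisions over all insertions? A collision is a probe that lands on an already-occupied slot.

2

582: h=1 => slot 1
105: h=0 => slot 0
162: h=1, h2=1, probe 1,2 => slot 2
846: h=6 => slot 6
344: h=1, h2=3, probe 1,4 => slot 4
Table: [105, 582, 162, -, 344, -, 846]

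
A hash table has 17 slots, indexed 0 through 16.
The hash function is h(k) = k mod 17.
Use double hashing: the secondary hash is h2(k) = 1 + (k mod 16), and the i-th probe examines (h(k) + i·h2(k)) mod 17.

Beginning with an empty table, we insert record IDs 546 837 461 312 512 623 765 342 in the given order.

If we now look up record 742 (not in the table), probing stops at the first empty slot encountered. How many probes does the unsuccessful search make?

2

546: h=2 -> slot 2
837: h=4 -> slot 4
461: h=2, h2=14, probe 2,16 -> slot 16
312: h=6 -> slot 6
512: h=2, h2=1, probe 2,3 -> slot 3
623: h=11 -> slot 11
765: h=0 -> slot 0
342: h=2, h2=7, probe 2,9 -> slot 9
Table: [765, -, 546, 512, 837, -, 312, -, -, 342, -, 623, -, -, -, -, 461]
Lookup 742: h=11, h2=7, probe 11,1 → slot 1 empty, not found.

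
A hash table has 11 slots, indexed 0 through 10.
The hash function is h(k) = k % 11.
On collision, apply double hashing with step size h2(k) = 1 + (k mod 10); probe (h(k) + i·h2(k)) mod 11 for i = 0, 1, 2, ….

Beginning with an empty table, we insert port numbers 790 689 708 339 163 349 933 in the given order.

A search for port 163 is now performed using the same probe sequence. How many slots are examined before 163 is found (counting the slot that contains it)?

Insert 790: h=9, slot 9 empty -> index 9.
Insert 689: h=7, slot 7 empty -> index 7.
Insert 708: h=4, slot 4 empty -> index 4.
Insert 339: h=9, h2=10, slot 9 occupied -> index 8.
Insert 163: h=9, h2=4, slot 9 occupied -> index 2.
Insert 349: h=8, h2=10, slots 8,7 occupied -> index 6.
Insert 933: h=9, h2=4, slots 9,2,6 occupied -> index 10.
Table: [∅, ∅, 163, ∅, 708, ∅, 349, 689, 339, 790, 933]
Lookup 163: h=9, h2=4, probe 9,2 → found at 2.

2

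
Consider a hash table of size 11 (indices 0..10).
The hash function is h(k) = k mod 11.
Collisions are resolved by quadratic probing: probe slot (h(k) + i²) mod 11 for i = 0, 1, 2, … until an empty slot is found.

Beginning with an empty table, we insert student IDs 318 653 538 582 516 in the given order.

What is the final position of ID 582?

318: h=10 → slot 10
653: h=4 → slot 4
538: h=10, probe 10,0 → slot 0
582: h=10, probe 10,0,3 → slot 3
516: h=10, probe 10,0,3,8 → slot 8
Table: [538, ., ., 582, 653, ., ., ., 516, ., 318]

3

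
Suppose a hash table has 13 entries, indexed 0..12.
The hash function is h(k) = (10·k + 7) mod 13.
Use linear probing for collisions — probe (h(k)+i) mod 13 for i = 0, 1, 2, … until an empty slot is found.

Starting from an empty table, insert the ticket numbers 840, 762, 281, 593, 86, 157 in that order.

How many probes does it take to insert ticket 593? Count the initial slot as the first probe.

840 hashes to 9; slot 9 is free -> place at 9.
762 hashes to 9; 9 taken -> place at 10.
281 hashes to 9; 9,10 taken -> place at 11.
593 hashes to 9; 9,10,11 taken -> place at 12.
86 hashes to 9; 9,10,11,12 taken -> place at 0.
157 hashes to 4; slot 4 is free -> place at 4.
Table: [86, -, -, -, 157, -, -, -, -, 840, 762, 281, 593]

4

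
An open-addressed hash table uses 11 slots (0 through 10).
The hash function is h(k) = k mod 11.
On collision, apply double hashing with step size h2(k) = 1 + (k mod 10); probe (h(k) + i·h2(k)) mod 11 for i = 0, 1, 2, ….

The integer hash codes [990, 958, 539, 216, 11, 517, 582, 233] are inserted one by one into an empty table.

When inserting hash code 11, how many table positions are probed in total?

2

Insert 990: h=0, slot 0 empty => index 0.
Insert 958: h=1, slot 1 empty => index 1.
Insert 539: h=0, h2=10, slot 0 occupied => index 10.
Insert 216: h=7, slot 7 empty => index 7.
Insert 11: h=0, h2=2, slot 0 occupied => index 2.
Insert 517: h=0, h2=8, slot 0 occupied => index 8.
Insert 582: h=10, h2=3, slots 10,2 occupied => index 5.
Insert 233: h=2, h2=4, slot 2 occupied => index 6.
Table: [990, 958, 11, —, —, 582, 233, 216, 517, —, 539]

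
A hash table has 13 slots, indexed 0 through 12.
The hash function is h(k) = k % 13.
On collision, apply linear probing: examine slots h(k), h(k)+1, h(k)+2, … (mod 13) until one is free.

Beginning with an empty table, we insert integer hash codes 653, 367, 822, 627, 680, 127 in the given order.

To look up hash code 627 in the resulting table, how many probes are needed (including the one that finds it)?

653: h=3 -> slot 3
367: h=3, probe 3,4 -> slot 4
822: h=3, probe 3,4,5 -> slot 5
627: h=3, probe 3,4,5,6 -> slot 6
680: h=4, probe 4,5,6,7 -> slot 7
127: h=10 -> slot 10
Table: [-, -, -, 653, 367, 822, 627, 680, -, -, 127, -, -]
Lookup 627: h=3, probe 3,4,5,6 → found at 6.

4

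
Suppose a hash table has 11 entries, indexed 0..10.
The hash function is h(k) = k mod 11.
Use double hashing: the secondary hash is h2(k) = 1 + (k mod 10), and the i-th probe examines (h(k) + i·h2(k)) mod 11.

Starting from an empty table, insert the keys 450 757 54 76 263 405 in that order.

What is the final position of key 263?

Insert 450: h=10, slot 10 empty => index 10.
Insert 757: h=9, slot 9 empty => index 9.
Insert 54: h=10, h2=5, slot 10 occupied => index 4.
Insert 76: h=10, h2=7, slot 10 occupied => index 6.
Insert 263: h=10, h2=4, slot 10 occupied => index 3.
Insert 405: h=9, h2=6, slots 9,4,10 occupied => index 5.
Table: [∅, ∅, ∅, 263, 54, 405, 76, ∅, ∅, 757, 450]

3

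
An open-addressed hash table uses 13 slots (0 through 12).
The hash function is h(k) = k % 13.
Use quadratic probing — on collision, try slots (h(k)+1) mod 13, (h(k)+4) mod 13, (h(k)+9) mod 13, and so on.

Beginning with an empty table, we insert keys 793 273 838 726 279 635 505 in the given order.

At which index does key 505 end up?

793: h=0 → slot 0
273: h=0, probe 0,1 → slot 1
838: h=6 → slot 6
726: h=11 → slot 11
279: h=6, probe 6,7 → slot 7
635: h=11, probe 11,12 → slot 12
505: h=11, probe 11,12,2 → slot 2
Table: [793, 273, 505, ., ., ., 838, 279, ., ., ., 726, 635]

2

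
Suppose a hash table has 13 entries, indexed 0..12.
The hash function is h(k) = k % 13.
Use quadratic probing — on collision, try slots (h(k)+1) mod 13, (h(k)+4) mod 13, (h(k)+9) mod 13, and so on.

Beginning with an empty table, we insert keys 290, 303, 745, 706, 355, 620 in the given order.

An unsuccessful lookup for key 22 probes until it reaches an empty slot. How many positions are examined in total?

2

290: h=4 => slot 4
303: h=4, probe 4,5 => slot 5
745: h=4, probe 4,5,8 => slot 8
706: h=4, probe 4,5,8,0 => slot 0
355: h=4, probe 4,5,8,0,7 => slot 7
620: h=9 => slot 9
Table: [706, —, —, —, 290, 303, —, 355, 745, 620, —, —, —]
Lookup 22: h=9, probe 9,10 → slot 10 empty, not found.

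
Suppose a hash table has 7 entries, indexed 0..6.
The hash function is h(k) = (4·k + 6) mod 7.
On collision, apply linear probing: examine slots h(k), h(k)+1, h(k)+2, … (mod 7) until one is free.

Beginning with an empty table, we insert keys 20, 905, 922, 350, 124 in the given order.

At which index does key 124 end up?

Insert 20: h=2, slot 2 empty → index 2.
Insert 905: h=0, slot 0 empty → index 0.
Insert 922: h=5, slot 5 empty → index 5.
Insert 350: h=6, slot 6 empty → index 6.
Insert 124: h=5, slots 5,6,0 occupied → index 1.
Table: [905, 124, 20, —, —, 922, 350]

1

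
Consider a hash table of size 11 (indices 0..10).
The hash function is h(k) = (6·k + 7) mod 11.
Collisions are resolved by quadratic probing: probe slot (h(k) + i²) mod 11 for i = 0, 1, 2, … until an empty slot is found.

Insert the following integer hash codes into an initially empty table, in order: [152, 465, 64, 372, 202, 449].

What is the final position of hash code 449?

4

152: h=6 -> slot 6
465: h=3 -> slot 3
64: h=6, probe 6,7 -> slot 7
372: h=6, probe 6,7,10 -> slot 10
202: h=9 -> slot 9
449: h=6, probe 6,7,10,4 -> slot 4
Table: [—, —, —, 465, 449, —, 152, 64, —, 202, 372]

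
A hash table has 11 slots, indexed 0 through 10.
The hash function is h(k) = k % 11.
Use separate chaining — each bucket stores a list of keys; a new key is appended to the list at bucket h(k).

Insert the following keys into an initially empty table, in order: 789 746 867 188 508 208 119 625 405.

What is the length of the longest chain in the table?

Insert 789: h=8, bucket 8 empty -> new chain.
Insert 746: h=9, bucket 9 empty -> new chain.
Insert 867: h=9, bucket 9 nonempty -> append to chain.
Insert 188: h=1, bucket 1 empty -> new chain.
Insert 508: h=2, bucket 2 empty -> new chain.
Insert 208: h=10, bucket 10 empty -> new chain.
Insert 119: h=9, bucket 9 nonempty -> append to chain.
Insert 625: h=9, bucket 9 nonempty -> append to chain.
Insert 405: h=9, bucket 9 nonempty -> append to chain.
Final buckets:
0: —
1: 188
2: 508
3: —
4: —
5: —
6: —
7: —
8: 789
9: 746 -> 867 -> 119 -> 625 -> 405
10: 208

5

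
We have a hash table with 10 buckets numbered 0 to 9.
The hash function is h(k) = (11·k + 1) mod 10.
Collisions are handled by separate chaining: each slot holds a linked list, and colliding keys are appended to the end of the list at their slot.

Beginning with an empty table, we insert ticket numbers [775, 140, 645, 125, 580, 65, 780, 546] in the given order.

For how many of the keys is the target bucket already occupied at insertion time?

5

775 → bucket 6
140 → bucket 1
645 → bucket 6 (collision)
125 → bucket 6 (collision)
580 → bucket 1 (collision)
65 → bucket 6 (collision)
780 → bucket 1 (collision)
546 → bucket 7
Final buckets:
0: ∅
1: 140 -> 580 -> 780
2: ∅
3: ∅
4: ∅
5: ∅
6: 775 -> 645 -> 125 -> 65
7: 546
8: ∅
9: ∅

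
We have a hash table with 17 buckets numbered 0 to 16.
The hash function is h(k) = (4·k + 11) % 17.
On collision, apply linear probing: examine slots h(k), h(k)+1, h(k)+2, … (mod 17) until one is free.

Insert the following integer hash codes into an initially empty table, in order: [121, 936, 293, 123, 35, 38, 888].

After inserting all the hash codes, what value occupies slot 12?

121: h=2 => slot 2
936: h=15 => slot 15
293: h=10 => slot 10
123: h=10, probe 10,11 => slot 11
35: h=15, probe 15,16 => slot 16
38: h=10, probe 10,11,12 => slot 12
888: h=10, probe 10,11,12,13 => slot 13
Table: [_, _, 121, _, _, _, _, _, _, _, 293, 123, 38, 888, _, 936, 35]

38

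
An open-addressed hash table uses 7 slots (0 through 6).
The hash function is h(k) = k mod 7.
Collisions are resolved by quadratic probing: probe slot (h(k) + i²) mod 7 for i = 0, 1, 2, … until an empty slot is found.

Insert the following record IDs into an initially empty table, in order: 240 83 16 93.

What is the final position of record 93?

240 hashes to 2; slot 2 is free → place at 2.
83 hashes to 6; slot 6 is free → place at 6.
16 hashes to 2; 2 taken → place at 3.
93 hashes to 2; 2,3,6 taken → place at 4.
Table: [., ., 240, 16, 93, ., 83]

4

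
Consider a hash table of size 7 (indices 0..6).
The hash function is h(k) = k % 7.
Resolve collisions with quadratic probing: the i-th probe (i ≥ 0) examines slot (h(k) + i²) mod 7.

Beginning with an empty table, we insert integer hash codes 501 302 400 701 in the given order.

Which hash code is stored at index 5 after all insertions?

501 hashes to 4; slot 4 is free → place at 4.
302 hashes to 1; slot 1 is free → place at 1.
400 hashes to 1; 1 taken → place at 2.
701 hashes to 1; 1,2 taken → place at 5.
Table: [_, 302, 400, _, 501, 701, _]

701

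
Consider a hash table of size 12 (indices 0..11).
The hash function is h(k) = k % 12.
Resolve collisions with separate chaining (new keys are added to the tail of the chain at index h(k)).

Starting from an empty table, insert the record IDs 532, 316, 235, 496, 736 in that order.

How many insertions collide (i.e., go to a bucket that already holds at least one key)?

3

Insert 532: h=4, bucket 4 empty -> new chain.
Insert 316: h=4, bucket 4 nonempty -> append to chain.
Insert 235: h=7, bucket 7 empty -> new chain.
Insert 496: h=4, bucket 4 nonempty -> append to chain.
Insert 736: h=4, bucket 4 nonempty -> append to chain.
Final buckets:
0: .
1: .
2: .
3: .
4: 532 -> 316 -> 496 -> 736
5: .
6: .
7: 235
8: .
9: .
10: .
11: .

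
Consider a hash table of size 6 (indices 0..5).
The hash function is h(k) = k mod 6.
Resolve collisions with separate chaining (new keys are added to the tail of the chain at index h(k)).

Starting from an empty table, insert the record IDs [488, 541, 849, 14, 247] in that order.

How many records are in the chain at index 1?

Insert 488: h=2, bucket 2 empty -> new chain.
Insert 541: h=1, bucket 1 empty -> new chain.
Insert 849: h=3, bucket 3 empty -> new chain.
Insert 14: h=2, bucket 2 nonempty -> append to chain.
Insert 247: h=1, bucket 1 nonempty -> append to chain.
Final buckets:
0: -
1: 541 -> 247
2: 488 -> 14
3: 849
4: -
5: -

2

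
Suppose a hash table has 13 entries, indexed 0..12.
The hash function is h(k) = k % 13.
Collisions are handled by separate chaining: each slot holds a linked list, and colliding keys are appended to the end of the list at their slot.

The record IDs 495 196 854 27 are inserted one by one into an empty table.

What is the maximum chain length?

Insert 495: h=1, bucket 1 empty → new chain.
Insert 196: h=1, bucket 1 nonempty → append to chain.
Insert 854: h=9, bucket 9 empty → new chain.
Insert 27: h=1, bucket 1 nonempty → append to chain.
Final buckets:
0: _
1: 495 -> 196 -> 27
2: _
3: _
4: _
5: _
6: _
7: _
8: _
9: 854
10: _
11: _
12: _

3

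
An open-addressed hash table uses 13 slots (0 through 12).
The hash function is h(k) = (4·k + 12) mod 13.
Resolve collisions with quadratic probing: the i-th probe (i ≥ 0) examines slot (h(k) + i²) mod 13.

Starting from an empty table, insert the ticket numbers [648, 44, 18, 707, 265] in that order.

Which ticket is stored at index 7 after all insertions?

Insert 648: h=4, slot 4 empty -> index 4.
Insert 44: h=6, slot 6 empty -> index 6.
Insert 18: h=6, slot 6 occupied -> index 7.
Insert 707: h=6, slots 6,7 occupied -> index 10.
Insert 265: h=6, slots 6,7,10 occupied -> index 2.
Table: [_, _, 265, _, 648, _, 44, 18, _, _, 707, _, _]

18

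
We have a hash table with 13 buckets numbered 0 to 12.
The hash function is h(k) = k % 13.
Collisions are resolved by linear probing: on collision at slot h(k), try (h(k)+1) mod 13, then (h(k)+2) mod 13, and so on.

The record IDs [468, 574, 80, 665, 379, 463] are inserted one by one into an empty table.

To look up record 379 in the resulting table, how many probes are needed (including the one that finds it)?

4

468: h=0 → slot 0
574: h=2 → slot 2
80: h=2, probe 2,3 → slot 3
665: h=2, probe 2,3,4 → slot 4
379: h=2, probe 2,3,4,5 → slot 5
463: h=8 → slot 8
Table: [468, _, 574, 80, 665, 379, _, _, 463, _, _, _, _]
Lookup 379: h=2, probe 2,3,4,5 → found at 5.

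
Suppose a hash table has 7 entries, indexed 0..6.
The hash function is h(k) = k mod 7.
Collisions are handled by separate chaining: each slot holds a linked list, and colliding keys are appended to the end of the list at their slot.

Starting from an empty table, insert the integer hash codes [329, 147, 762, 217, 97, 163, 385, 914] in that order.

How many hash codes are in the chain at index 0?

4

329 -> bucket 0
147 -> bucket 0 (collision)
762 -> bucket 6
217 -> bucket 0 (collision)
97 -> bucket 6 (collision)
163 -> bucket 2
385 -> bucket 0 (collision)
914 -> bucket 4
Final buckets:
0: 329 -> 147 -> 217 -> 385
1: ∅
2: 163
3: ∅
4: 914
5: ∅
6: 762 -> 97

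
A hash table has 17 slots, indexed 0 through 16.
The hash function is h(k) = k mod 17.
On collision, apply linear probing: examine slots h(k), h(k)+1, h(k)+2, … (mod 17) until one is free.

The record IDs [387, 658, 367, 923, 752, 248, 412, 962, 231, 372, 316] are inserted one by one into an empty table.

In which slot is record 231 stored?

15

387: h=13 → slot 13
658: h=12 → slot 12
367: h=10 → slot 10
923: h=5 → slot 5
752: h=4 → slot 4
248: h=10, probe 10,11 → slot 11
412: h=4, probe 4,5,6 → slot 6
962: h=10, probe 10,11,12,13,14 → slot 14
231: h=10, probe 10,11,12,13,14,15 → slot 15
372: h=15, probe 15,16 → slot 16
316: h=10, probe 10,11,12,13,14,15,16,0 → slot 0
Table: [316, -, -, -, 752, 923, 412, -, -, -, 367, 248, 658, 387, 962, 231, 372]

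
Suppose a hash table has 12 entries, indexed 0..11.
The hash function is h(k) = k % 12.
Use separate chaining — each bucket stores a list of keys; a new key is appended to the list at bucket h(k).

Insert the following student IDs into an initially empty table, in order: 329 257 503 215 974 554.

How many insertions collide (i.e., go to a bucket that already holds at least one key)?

329 → bucket 5
257 → bucket 5 (collision)
503 → bucket 11
215 → bucket 11 (collision)
974 → bucket 2
554 → bucket 2 (collision)
Final buckets:
0: —
1: —
2: 974 -> 554
3: —
4: —
5: 329 -> 257
6: —
7: —
8: —
9: —
10: —
11: 503 -> 215

3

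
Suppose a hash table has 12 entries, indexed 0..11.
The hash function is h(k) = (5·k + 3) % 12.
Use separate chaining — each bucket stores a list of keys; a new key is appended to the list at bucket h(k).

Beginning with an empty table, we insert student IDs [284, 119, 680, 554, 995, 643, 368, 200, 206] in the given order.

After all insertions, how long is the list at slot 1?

2

284 -> bucket 7
119 -> bucket 10
680 -> bucket 7 (collision)
554 -> bucket 1
995 -> bucket 10 (collision)
643 -> bucket 2
368 -> bucket 7 (collision)
200 -> bucket 7 (collision)
206 -> bucket 1 (collision)
Final buckets:
0: -
1: 554 -> 206
2: 643
3: -
4: -
5: -
6: -
7: 284 -> 680 -> 368 -> 200
8: -
9: -
10: 119 -> 995
11: -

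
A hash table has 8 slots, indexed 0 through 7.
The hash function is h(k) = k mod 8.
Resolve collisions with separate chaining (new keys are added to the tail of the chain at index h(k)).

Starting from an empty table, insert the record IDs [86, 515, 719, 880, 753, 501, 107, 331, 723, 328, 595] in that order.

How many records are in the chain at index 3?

Insert 86: h=6, bucket 6 empty → new chain.
Insert 515: h=3, bucket 3 empty → new chain.
Insert 719: h=7, bucket 7 empty → new chain.
Insert 880: h=0, bucket 0 empty → new chain.
Insert 753: h=1, bucket 1 empty → new chain.
Insert 501: h=5, bucket 5 empty → new chain.
Insert 107: h=3, bucket 3 nonempty → append to chain.
Insert 331: h=3, bucket 3 nonempty → append to chain.
Insert 723: h=3, bucket 3 nonempty → append to chain.
Insert 328: h=0, bucket 0 nonempty → append to chain.
Insert 595: h=3, bucket 3 nonempty → append to chain.
Final buckets:
0: 880 -> 328
1: 753
2: —
3: 515 -> 107 -> 331 -> 723 -> 595
4: —
5: 501
6: 86
7: 719

5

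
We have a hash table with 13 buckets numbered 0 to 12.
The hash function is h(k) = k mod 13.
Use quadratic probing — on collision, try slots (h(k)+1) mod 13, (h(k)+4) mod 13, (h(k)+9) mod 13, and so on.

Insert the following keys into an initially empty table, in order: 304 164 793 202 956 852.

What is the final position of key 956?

304: h=5 → slot 5
164: h=8 → slot 8
793: h=0 → slot 0
202: h=7 → slot 7
956: h=7, probe 7,8,11 → slot 11
852: h=7, probe 7,8,11,3 → slot 3
Table: [793, ∅, ∅, 852, ∅, 304, ∅, 202, 164, ∅, ∅, 956, ∅]

11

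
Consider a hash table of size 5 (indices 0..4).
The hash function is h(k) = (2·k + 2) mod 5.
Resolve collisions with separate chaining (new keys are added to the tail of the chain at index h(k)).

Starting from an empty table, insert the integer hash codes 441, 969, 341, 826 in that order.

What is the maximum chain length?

3

Insert 441: h=4, bucket 4 empty -> new chain.
Insert 969: h=0, bucket 0 empty -> new chain.
Insert 341: h=4, bucket 4 nonempty -> append to chain.
Insert 826: h=4, bucket 4 nonempty -> append to chain.
Final buckets:
0: 969
1: —
2: —
3: —
4: 441 -> 341 -> 826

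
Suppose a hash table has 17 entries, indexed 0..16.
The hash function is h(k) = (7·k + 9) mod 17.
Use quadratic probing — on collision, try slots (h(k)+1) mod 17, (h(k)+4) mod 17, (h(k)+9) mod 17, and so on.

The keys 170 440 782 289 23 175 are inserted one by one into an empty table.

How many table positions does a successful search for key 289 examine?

Insert 170: h=9, slot 9 empty => index 9.
Insert 440: h=12, slot 12 empty => index 12.
Insert 782: h=9, slot 9 occupied => index 10.
Insert 289: h=9, slots 9,10 occupied => index 13.
Insert 23: h=0, slot 0 empty => index 0.
Insert 175: h=10, slot 10 occupied => index 11.
Table: [23, ., ., ., ., ., ., ., ., 170, 782, 175, 440, 289, ., ., .]
Lookup 289: h=9, probe 9,10,13 → found at 13.

3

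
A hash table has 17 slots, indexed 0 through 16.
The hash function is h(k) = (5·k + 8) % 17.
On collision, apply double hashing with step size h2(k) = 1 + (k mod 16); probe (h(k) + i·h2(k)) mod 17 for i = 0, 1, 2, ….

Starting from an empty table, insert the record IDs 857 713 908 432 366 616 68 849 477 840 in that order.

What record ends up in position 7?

857 hashes to 9; slot 9 is free → place at 9.
713 hashes to 3; slot 3 is free → place at 3.
908 hashes to 9, h2=13; 9 taken → place at 5.
432 hashes to 9, h2=1; 9 taken → place at 10.
366 hashes to 2; slot 2 is free → place at 2.
616 hashes to 11; slot 11 is free → place at 11.
68 hashes to 8; slot 8 is free → place at 8.
849 hashes to 3, h2=2; 3,5 taken → place at 7.
477 hashes to 13; slot 13 is free → place at 13.
840 hashes to 9, h2=9; 9 taken → place at 1.
Table: [_, 840, 366, 713, _, 908, _, 849, 68, 857, 432, 616, _, 477, _, _, _]

849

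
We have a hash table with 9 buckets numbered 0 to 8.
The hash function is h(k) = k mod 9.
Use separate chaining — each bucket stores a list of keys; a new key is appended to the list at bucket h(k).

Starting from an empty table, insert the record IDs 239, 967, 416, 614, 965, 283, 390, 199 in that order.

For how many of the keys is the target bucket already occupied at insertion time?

Insert 239: h=5, bucket 5 empty → new chain.
Insert 967: h=4, bucket 4 empty → new chain.
Insert 416: h=2, bucket 2 empty → new chain.
Insert 614: h=2, bucket 2 nonempty → append to chain.
Insert 965: h=2, bucket 2 nonempty → append to chain.
Insert 283: h=4, bucket 4 nonempty → append to chain.
Insert 390: h=3, bucket 3 empty → new chain.
Insert 199: h=1, bucket 1 empty → new chain.
Final buckets:
0: .
1: 199
2: 416 -> 614 -> 965
3: 390
4: 967 -> 283
5: 239
6: .
7: .
8: .

3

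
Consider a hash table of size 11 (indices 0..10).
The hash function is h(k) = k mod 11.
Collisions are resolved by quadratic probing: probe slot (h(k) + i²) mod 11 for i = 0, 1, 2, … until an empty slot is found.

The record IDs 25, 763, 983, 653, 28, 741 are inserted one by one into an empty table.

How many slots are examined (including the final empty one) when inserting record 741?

4

25: h=3 => slot 3
763: h=4 => slot 4
983: h=4, probe 4,5 => slot 5
653: h=4, probe 4,5,8 => slot 8
28: h=6 => slot 6
741: h=4, probe 4,5,8,2 => slot 2
Table: [∅, ∅, 741, 25, 763, 983, 28, ∅, 653, ∅, ∅]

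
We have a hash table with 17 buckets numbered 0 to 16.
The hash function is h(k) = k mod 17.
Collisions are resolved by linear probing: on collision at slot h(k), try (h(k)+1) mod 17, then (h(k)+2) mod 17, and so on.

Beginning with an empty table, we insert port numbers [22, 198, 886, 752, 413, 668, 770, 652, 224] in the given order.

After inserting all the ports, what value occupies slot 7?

668

22 hashes to 5; slot 5 is free → place at 5.
198 hashes to 11; slot 11 is free → place at 11.
886 hashes to 2; slot 2 is free → place at 2.
752 hashes to 4; slot 4 is free → place at 4.
413 hashes to 5; 5 taken → place at 6.
668 hashes to 5; 5,6 taken → place at 7.
770 hashes to 5; 5,6,7 taken → place at 8.
652 hashes to 6; 6,7,8 taken → place at 9.
224 hashes to 3; slot 3 is free → place at 3.
Table: [., ., 886, 224, 752, 22, 413, 668, 770, 652, ., 198, ., ., ., ., .]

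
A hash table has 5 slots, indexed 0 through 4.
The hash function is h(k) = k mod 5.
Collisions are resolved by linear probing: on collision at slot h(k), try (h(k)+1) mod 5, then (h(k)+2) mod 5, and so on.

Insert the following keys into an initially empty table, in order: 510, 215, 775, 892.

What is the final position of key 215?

1

510: h=0 => slot 0
215: h=0, probe 0,1 => slot 1
775: h=0, probe 0,1,2 => slot 2
892: h=2, probe 2,3 => slot 3
Table: [510, 215, 775, 892, ∅]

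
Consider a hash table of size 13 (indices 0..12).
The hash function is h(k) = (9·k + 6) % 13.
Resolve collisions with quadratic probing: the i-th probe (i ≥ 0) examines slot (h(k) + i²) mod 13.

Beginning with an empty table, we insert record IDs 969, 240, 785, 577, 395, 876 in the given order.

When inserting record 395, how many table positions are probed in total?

3

969 hashes to 4; slot 4 is free => place at 4.
240 hashes to 8; slot 8 is free => place at 8.
785 hashes to 12; slot 12 is free => place at 12.
577 hashes to 12; 12 taken => place at 0.
395 hashes to 12; 12,0 taken => place at 3.
876 hashes to 12; 12,0,3,8 taken => place at 2.
Table: [577, _, 876, 395, 969, _, _, _, 240, _, _, _, 785]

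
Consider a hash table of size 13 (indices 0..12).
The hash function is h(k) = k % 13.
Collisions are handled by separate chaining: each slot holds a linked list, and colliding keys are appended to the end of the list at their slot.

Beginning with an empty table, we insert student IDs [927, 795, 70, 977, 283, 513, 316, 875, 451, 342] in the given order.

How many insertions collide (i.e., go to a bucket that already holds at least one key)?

4

927 -> bucket 4
795 -> bucket 2
70 -> bucket 5
977 -> bucket 2 (collision)
283 -> bucket 10
513 -> bucket 6
316 -> bucket 4 (collision)
875 -> bucket 4 (collision)
451 -> bucket 9
342 -> bucket 4 (collision)
Final buckets:
0: _
1: _
2: 795 -> 977
3: _
4: 927 -> 316 -> 875 -> 342
5: 70
6: 513
7: _
8: _
9: 451
10: 283
11: _
12: _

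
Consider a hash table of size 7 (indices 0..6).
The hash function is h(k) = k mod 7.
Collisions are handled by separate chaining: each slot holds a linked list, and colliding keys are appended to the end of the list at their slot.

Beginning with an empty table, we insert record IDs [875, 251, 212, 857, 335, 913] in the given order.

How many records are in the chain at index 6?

2

875 → bucket 0
251 → bucket 6
212 → bucket 2
857 → bucket 3
335 → bucket 6 (collision)
913 → bucket 3 (collision)
Final buckets:
0: 875
1: ∅
2: 212
3: 857 -> 913
4: ∅
5: ∅
6: 251 -> 335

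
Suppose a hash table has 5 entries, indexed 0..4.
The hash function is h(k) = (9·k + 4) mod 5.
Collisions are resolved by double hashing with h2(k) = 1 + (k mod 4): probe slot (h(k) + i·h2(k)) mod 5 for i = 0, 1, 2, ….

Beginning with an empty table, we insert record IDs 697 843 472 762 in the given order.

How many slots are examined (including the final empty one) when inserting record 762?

2

Insert 697: h=2, slot 2 empty => index 2.
Insert 843: h=1, slot 1 empty => index 1.
Insert 472: h=2, h2=1, slot 2 occupied => index 3.
Insert 762: h=2, h2=3, slot 2 occupied => index 0.
Table: [762, 843, 697, 472, ∅]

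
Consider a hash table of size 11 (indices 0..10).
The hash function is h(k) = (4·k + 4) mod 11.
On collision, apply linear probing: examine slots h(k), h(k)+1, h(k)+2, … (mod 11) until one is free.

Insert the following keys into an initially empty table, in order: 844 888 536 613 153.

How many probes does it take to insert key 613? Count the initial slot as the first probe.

4

844: h=3 => slot 3
888: h=3, probe 3,4 => slot 4
536: h=3, probe 3,4,5 => slot 5
613: h=3, probe 3,4,5,6 => slot 6
153: h=0 => slot 0
Table: [153, ∅, ∅, 844, 888, 536, 613, ∅, ∅, ∅, ∅]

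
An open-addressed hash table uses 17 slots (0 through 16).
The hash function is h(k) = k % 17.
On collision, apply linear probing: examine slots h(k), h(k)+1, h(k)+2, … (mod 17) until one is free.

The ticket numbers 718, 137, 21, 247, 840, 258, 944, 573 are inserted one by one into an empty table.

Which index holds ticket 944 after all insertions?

10

718: h=4 => slot 4
137: h=1 => slot 1
21: h=4, probe 4,5 => slot 5
247: h=9 => slot 9
840: h=7 => slot 7
258: h=3 => slot 3
944: h=9, probe 9,10 => slot 10
573: h=12 => slot 12
Table: [., 137, ., 258, 718, 21, ., 840, ., 247, 944, ., 573, ., ., ., .]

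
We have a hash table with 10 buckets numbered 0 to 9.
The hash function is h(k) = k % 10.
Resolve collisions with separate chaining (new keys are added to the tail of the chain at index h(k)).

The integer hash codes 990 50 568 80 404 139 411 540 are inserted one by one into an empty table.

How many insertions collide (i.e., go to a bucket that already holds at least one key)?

3

Insert 990: h=0, bucket 0 empty → new chain.
Insert 50: h=0, bucket 0 nonempty → append to chain.
Insert 568: h=8, bucket 8 empty → new chain.
Insert 80: h=0, bucket 0 nonempty → append to chain.
Insert 404: h=4, bucket 4 empty → new chain.
Insert 139: h=9, bucket 9 empty → new chain.
Insert 411: h=1, bucket 1 empty → new chain.
Insert 540: h=0, bucket 0 nonempty → append to chain.
Final buckets:
0: 990 -> 50 -> 80 -> 540
1: 411
2: .
3: .
4: 404
5: .
6: .
7: .
8: 568
9: 139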